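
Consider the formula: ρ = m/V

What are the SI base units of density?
Units of each symbol in ρ = m/V:
  m (mass): kg
  V (volume): m³  → in the denominator, contributes 1/m³

Multiplying the contributions: [kg] · [1/m³]
Adding exponents of each base unit: kg: 1, m: -3
SI base units of density: kg/m³

Answer: kg/m³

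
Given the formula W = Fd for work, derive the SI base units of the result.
Units of each symbol in W = Fd:
  F (force): kg·m/s²
  d (displacement): m

Multiplying the contributions: [kg·m/s²] · [m]
Adding exponents of each base unit: kg: 1, m: 2, s: -2
SI base units of work: kg·m²/s²

Answer: kg·m²/s²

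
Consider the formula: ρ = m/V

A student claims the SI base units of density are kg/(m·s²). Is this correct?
Units of each symbol in ρ = m/V:
  m (mass): kg
  V (volume): m³  → in the denominator, contributes 1/m³

Multiplying the contributions: [kg] · [1/m³]
Adding exponents of each base unit: kg: 1, m: -3
SI base units of density: kg/m³

The claimed units kg/(m·s²) (exponents kg: 1, m: -1, s: -2) do not match the derived units kg/m³ (exponents kg: 1, m: -3), so the claim is incorrect.

Answer: No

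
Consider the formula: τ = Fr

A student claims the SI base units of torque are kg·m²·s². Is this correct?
Units of each symbol in τ = Fr:
  F (force): kg·m/s²
  r (lever arm): m

Multiplying the contributions: [kg·m/s²] · [m]
Adding exponents of each base unit: kg: 1, m: 2, s: -2
SI base units of torque: kg·m²/s²

The claimed units kg·m²·s² (exponents kg: 1, m: 2, s: 2) do not match the derived units kg·m²/s² (exponents kg: 1, m: 2, s: -2), so the claim is incorrect.

Answer: No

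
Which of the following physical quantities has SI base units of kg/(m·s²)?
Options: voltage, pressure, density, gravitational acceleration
Checking the SI base units of each option:
  voltage (V = IR): kg·m²/(s³·A)  ✗
  pressure (P = F/A): kg/(m·s²)  ✓ matches
  density (ρ = m/V): kg/m³  ✗
  gravitational acceleration (g = GM/r²): m/s²  ✗

Only pressure has units kg/(m·s²).

Answer: pressure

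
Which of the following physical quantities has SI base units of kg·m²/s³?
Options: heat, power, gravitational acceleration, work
Checking the SI base units of each option:
  heat (Q = mcΔT): kg·m²/s²  ✗
  power (P = W/t): kg·m²/s³  ✓ matches
  gravitational acceleration (g = GM/r²): m/s²  ✗
  work (W = Fd): kg·m²/s²  ✗

Only power has units kg·m²/s³.

Answer: power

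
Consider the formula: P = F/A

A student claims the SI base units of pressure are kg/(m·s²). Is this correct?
Units of each symbol in P = F/A:
  F (force): kg·m/s²
  A (area): m²  → in the denominator, contributes 1/m²

Multiplying the contributions: [kg·m/s²] · [1/m²]
Adding exponents of each base unit: kg: 1, m: -1, s: -2
SI base units of pressure: kg/(m·s²)

The claimed units kg/(m·s²) match the derived units, so the claim is correct.

Answer: Yes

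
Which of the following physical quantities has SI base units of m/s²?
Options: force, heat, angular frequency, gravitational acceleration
Checking the SI base units of each option:
  force (F = ma): kg·m/s²  ✗
  heat (Q = mcΔT): kg·m²/s²  ✗
  angular frequency (ω = 2πf): 1/s  ✗
  gravitational acceleration (g = GM/r²): m/s²  ✓ matches

Only gravitational acceleration has units m/s².

Answer: gravitational acceleration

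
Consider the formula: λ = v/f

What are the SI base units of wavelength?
Units of each symbol in λ = v/f:
  v (wave speed): m/s
  f (frequency): 1/s  → in the denominator, contributes s

Multiplying the contributions: [m/s] · [s]
Adding exponents of each base unit: m: 1
SI base units of wavelength: m

Answer: m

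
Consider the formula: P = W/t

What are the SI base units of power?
Units of each symbol in P = W/t:
  W (work): kg·m²/s²
  t (time): s  → in the denominator, contributes 1/s

Multiplying the contributions: [kg·m²/s²] · [1/s]
Adding exponents of each base unit: kg: 1, m: 2, s: -3
SI base units of power: kg·m²/s³

Answer: kg·m²/s³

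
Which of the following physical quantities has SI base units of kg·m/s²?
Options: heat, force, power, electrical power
Checking the SI base units of each option:
  heat (Q = mcΔT): kg·m²/s²  ✗
  force (F = ma): kg·m/s²  ✓ matches
  power (P = W/t): kg·m²/s³  ✗
  electrical power (P = IV): kg·m²/s³  ✗

Only force has units kg·m/s².

Answer: force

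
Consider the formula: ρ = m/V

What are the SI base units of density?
Units of each symbol in ρ = m/V:
  m (mass): kg
  V (volume): m³  → in the denominator, contributes 1/m³

Multiplying the contributions: [kg] · [1/m³]
Adding exponents of each base unit: kg: 1, m: -3
SI base units of density: kg/m³

Answer: kg/m³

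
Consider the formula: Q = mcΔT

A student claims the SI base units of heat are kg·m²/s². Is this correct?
Units of each symbol in Q = mcΔT:
  m (mass): kg
  c (specific heat capacity, in J/(kg·K)): m²/(s²·K)
  ΔT (temperature change): K

Multiplying the contributions: [kg] · [m²/(s²·K)] · [K]
Adding exponents of each base unit: kg: 1, m: 2, s: -2
SI base units of heat: kg·m²/s²

The claimed units kg·m²/s² match the derived units, so the claim is correct.

Answer: Yes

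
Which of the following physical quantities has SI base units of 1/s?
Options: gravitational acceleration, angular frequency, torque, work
Checking the SI base units of each option:
  gravitational acceleration (g = GM/r²): m/s²  ✗
  angular frequency (ω = 2πf): 1/s  ✓ matches
  torque (τ = Fr): kg·m²/s²  ✗
  work (W = Fd): kg·m²/s²  ✗

Only angular frequency has units 1/s.

Answer: angular frequency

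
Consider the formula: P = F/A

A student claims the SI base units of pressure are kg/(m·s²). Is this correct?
Units of each symbol in P = F/A:
  F (force): kg·m/s²
  A (area): m²  → in the denominator, contributes 1/m²

Multiplying the contributions: [kg·m/s²] · [1/m²]
Adding exponents of each base unit: kg: 1, m: -1, s: -2
SI base units of pressure: kg/(m·s²)

The claimed units kg/(m·s²) match the derived units, so the claim is correct.

Answer: Yes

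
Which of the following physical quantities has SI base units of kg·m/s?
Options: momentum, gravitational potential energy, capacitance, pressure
Checking the SI base units of each option:
  momentum (p = mv): kg·m/s  ✓ matches
  gravitational potential energy (U = -GMm/r): kg·m²/s²  ✗
  capacitance (C = Q/V): s⁴·A²/(kg·m²)  ✗
  pressure (P = F/A): kg/(m·s²)  ✗

Only momentum has units kg·m/s.

Answer: momentum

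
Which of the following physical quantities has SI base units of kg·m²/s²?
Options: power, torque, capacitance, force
Checking the SI base units of each option:
  power (P = W/t): kg·m²/s³  ✗
  torque (τ = Fr): kg·m²/s²  ✓ matches
  capacitance (C = Q/V): s⁴·A²/(kg·m²)  ✗
  force (F = ma): kg·m/s²  ✗

Only torque has units kg·m²/s².

Answer: torque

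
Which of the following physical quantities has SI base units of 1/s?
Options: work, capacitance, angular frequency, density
Checking the SI base units of each option:
  work (W = Fd): kg·m²/s²  ✗
  capacitance (C = Q/V): s⁴·A²/(kg·m²)  ✗
  angular frequency (ω = 2πf): 1/s  ✓ matches
  density (ρ = m/V): kg/m³  ✗

Only angular frequency has units 1/s.

Answer: angular frequency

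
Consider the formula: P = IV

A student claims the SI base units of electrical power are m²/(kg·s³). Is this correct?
Units of each symbol in P = IV:
  I (current): A
  V (voltage, in volts): kg·m²/(s³·A)

Multiplying the contributions: [A] · [kg·m²/(s³·A)]
Adding exponents of each base unit: kg: 1, m: 2, s: -3
SI base units of electrical power: kg·m²/s³

The claimed units m²/(kg·s³) (exponents kg: -1, m: 2, s: -3) do not match the derived units kg·m²/s³ (exponents kg: 1, m: 2, s: -3), so the claim is incorrect.

Answer: No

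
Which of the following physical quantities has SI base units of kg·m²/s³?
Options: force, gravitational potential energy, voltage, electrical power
Checking the SI base units of each option:
  force (F = ma): kg·m/s²  ✗
  gravitational potential energy (U = -GMm/r): kg·m²/s²  ✗
  voltage (V = IR): kg·m²/(s³·A)  ✗
  electrical power (P = IV): kg·m²/s³  ✓ matches

Only electrical power has units kg·m²/s³.

Answer: electrical power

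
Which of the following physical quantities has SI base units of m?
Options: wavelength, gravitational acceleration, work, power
Checking the SI base units of each option:
  wavelength (λ = v/f): m  ✓ matches
  gravitational acceleration (g = GM/r²): m/s²  ✗
  work (W = Fd): kg·m²/s²  ✗
  power (P = W/t): kg·m²/s³  ✗

Only wavelength has units m.

Answer: wavelength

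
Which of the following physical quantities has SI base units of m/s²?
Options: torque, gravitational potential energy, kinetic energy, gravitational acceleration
Checking the SI base units of each option:
  torque (τ = Fr): kg·m²/s²  ✗
  gravitational potential energy (U = -GMm/r): kg·m²/s²  ✗
  kinetic energy (E = ½mv²): kg·m²/s²  ✗
  gravitational acceleration (g = GM/r²): m/s²  ✓ matches

Only gravitational acceleration has units m/s².

Answer: gravitational acceleration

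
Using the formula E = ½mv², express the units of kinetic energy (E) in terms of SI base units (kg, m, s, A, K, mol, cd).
Units of each symbol in E = ½mv²:
  m (mass): kg
  v (speed): m/s  → to the power 2, contributes m²/s²
  The factor ½ is dimensionless.

Multiplying the contributions: [kg] · [m²/s²]
Adding exponents of each base unit: kg: 1, m: 2, s: -2
SI base units of kinetic energy: kg·m²/s²

Answer: kg·m²/s²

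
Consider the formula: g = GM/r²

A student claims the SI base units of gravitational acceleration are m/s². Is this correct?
Units of each symbol in g = GM/r²:
  G (gravitational constant): m³/(kg·s²)
  M (mass): kg
  r (distance): m  → to the power 2 in the denominator, contributes 1/m²

Multiplying the contributions: [m³/(kg·s²)] · [kg] · [1/m²]
Adding exponents of each base unit: m: 1, s: -2
SI base units of gravitational acceleration: m/s²

The claimed units m/s² match the derived units, so the claim is correct.

Answer: Yes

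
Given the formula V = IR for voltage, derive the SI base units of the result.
Units of each symbol in V = IR:
  I (current): A
  R (resistance, in ohms): kg·m²/(s³·A²)

Multiplying the contributions: [A] · [kg·m²/(s³·A²)]
Adding exponents of each base unit: kg: 1, m: 2, s: -3, A: -1
SI base units of voltage: kg·m²/(s³·A)

Answer: kg·m²/(s³·A)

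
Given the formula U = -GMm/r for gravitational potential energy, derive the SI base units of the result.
Units of each symbol in U = -GMm/r:
  G (gravitational constant): m³/(kg·s²)
  M (mass): kg
  m (mass): kg
  r (distance): m  → in the denominator, contributes 1/m
  The minus sign does not affect the units.

Multiplying the contributions: [m³/(kg·s²)] · [kg] · [kg] · [1/m]
Adding exponents of each base unit: kg: 1, m: 2, s: -2
SI base units of gravitational potential energy: kg·m²/s²

Answer: kg·m²/s²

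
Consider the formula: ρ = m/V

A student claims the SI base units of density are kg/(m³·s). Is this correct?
Units of each symbol in ρ = m/V:
  m (mass): kg
  V (volume): m³  → in the denominator, contributes 1/m³

Multiplying the contributions: [kg] · [1/m³]
Adding exponents of each base unit: kg: 1, m: -3
SI base units of density: kg/m³

The claimed units kg/(m³·s) (exponents kg: 1, m: -3, s: -1) do not match the derived units kg/m³ (exponents kg: 1, m: -3), so the claim is incorrect.

Answer: No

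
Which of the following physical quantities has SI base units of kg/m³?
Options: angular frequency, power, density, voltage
Checking the SI base units of each option:
  angular frequency (ω = 2πf): 1/s  ✗
  power (P = W/t): kg·m²/s³  ✗
  density (ρ = m/V): kg/m³  ✓ matches
  voltage (V = IR): kg·m²/(s³·A)  ✗

Only density has units kg/m³.

Answer: density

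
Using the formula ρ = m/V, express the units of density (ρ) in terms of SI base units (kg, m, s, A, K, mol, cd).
Units of each symbol in ρ = m/V:
  m (mass): kg
  V (volume): m³  → in the denominator, contributes 1/m³

Multiplying the contributions: [kg] · [1/m³]
Adding exponents of each base unit: kg: 1, m: -3
SI base units of density: kg/m³

Answer: kg/m³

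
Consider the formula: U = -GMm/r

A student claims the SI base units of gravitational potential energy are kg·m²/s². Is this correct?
Units of each symbol in U = -GMm/r:
  G (gravitational constant): m³/(kg·s²)
  M (mass): kg
  m (mass): kg
  r (distance): m  → in the denominator, contributes 1/m
  The minus sign does not affect the units.

Multiplying the contributions: [m³/(kg·s²)] · [kg] · [kg] · [1/m]
Adding exponents of each base unit: kg: 1, m: 2, s: -2
SI base units of gravitational potential energy: kg·m²/s²

The claimed units kg·m²/s² match the derived units, so the claim is correct.

Answer: Yes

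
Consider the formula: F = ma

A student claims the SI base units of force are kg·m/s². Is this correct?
Units of each symbol in F = ma:
  m (mass): kg
  a (acceleration): m/s²

Multiplying the contributions: [kg] · [m/s²]
Adding exponents of each base unit: kg: 1, m: 1, s: -2
SI base units of force: kg·m/s²

The claimed units kg·m/s² match the derived units, so the claim is correct.

Answer: Yes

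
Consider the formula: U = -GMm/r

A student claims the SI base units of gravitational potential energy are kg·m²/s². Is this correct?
Units of each symbol in U = -GMm/r:
  G (gravitational constant): m³/(kg·s²)
  M (mass): kg
  m (mass): kg
  r (distance): m  → in the denominator, contributes 1/m
  The minus sign does not affect the units.

Multiplying the contributions: [m³/(kg·s²)] · [kg] · [kg] · [1/m]
Adding exponents of each base unit: kg: 1, m: 2, s: -2
SI base units of gravitational potential energy: kg·m²/s²

The claimed units kg·m²/s² match the derived units, so the claim is correct.

Answer: Yes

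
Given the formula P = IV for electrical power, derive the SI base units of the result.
Units of each symbol in P = IV:
  I (current): A
  V (voltage, in volts): kg·m²/(s³·A)

Multiplying the contributions: [A] · [kg·m²/(s³·A)]
Adding exponents of each base unit: kg: 1, m: 2, s: -3
SI base units of electrical power: kg·m²/s³

Answer: kg·m²/s³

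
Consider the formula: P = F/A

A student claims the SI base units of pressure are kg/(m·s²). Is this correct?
Units of each symbol in P = F/A:
  F (force): kg·m/s²
  A (area): m²  → in the denominator, contributes 1/m²

Multiplying the contributions: [kg·m/s²] · [1/m²]
Adding exponents of each base unit: kg: 1, m: -1, s: -2
SI base units of pressure: kg/(m·s²)

The claimed units kg/(m·s²) match the derived units, so the claim is correct.

Answer: Yes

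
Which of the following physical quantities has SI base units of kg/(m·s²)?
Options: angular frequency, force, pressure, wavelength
Checking the SI base units of each option:
  angular frequency (ω = 2πf): 1/s  ✗
  force (F = ma): kg·m/s²  ✗
  pressure (P = F/A): kg/(m·s²)  ✓ matches
  wavelength (λ = v/f): m  ✗

Only pressure has units kg/(m·s²).

Answer: pressure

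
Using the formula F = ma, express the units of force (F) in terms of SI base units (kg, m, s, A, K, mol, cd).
Units of each symbol in F = ma:
  m (mass): kg
  a (acceleration): m/s²

Multiplying the contributions: [kg] · [m/s²]
Adding exponents of each base unit: kg: 1, m: 1, s: -2
SI base units of force: kg·m/s²

Answer: kg·m/s²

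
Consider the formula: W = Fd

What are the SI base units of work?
Units of each symbol in W = Fd:
  F (force): kg·m/s²
  d (displacement): m

Multiplying the contributions: [kg·m/s²] · [m]
Adding exponents of each base unit: kg: 1, m: 2, s: -2
SI base units of work: kg·m²/s²

Answer: kg·m²/s²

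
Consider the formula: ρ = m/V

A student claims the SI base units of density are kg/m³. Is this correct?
Units of each symbol in ρ = m/V:
  m (mass): kg
  V (volume): m³  → in the denominator, contributes 1/m³

Multiplying the contributions: [kg] · [1/m³]
Adding exponents of each base unit: kg: 1, m: -3
SI base units of density: kg/m³

The claimed units kg/m³ match the derived units, so the claim is correct.

Answer: Yes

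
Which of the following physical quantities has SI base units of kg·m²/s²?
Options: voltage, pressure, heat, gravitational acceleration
Checking the SI base units of each option:
  voltage (V = IR): kg·m²/(s³·A)  ✗
  pressure (P = F/A): kg/(m·s²)  ✗
  heat (Q = mcΔT): kg·m²/s²  ✓ matches
  gravitational acceleration (g = GM/r²): m/s²  ✗

Only heat has units kg·m²/s².

Answer: heat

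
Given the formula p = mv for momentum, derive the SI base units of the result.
Units of each symbol in p = mv:
  m (mass): kg
  v (velocity): m/s

Multiplying the contributions: [kg] · [m/s]
Adding exponents of each base unit: kg: 1, m: 1, s: -1
SI base units of momentum: kg·m/s

Answer: kg·m/s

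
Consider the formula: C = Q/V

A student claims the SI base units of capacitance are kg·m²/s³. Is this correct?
Units of each symbol in C = Q/V:
  Q (charge, in coulombs): s·A
  V (voltage, in volts): kg·m²/(s³·A)  → in the denominator, contributes s³·A/(kg·m²)

Multiplying the contributions: [s·A] · [s³·A/(kg·m²)]
Adding exponents of each base unit: kg: -1, m: -2, s: 4, A: 2
SI base units of capacitance: s⁴·A²/(kg·m²)

The claimed units kg·m²/s³ (exponents kg: 1, m: 2, s: -3) do not match the derived units s⁴·A²/(kg·m²) (exponents kg: -1, m: -2, s: 4, A: 2), so the claim is incorrect.

Answer: No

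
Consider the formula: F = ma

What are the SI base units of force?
Units of each symbol in F = ma:
  m (mass): kg
  a (acceleration): m/s²

Multiplying the contributions: [kg] · [m/s²]
Adding exponents of each base unit: kg: 1, m: 1, s: -2
SI base units of force: kg·m/s²

Answer: kg·m/s²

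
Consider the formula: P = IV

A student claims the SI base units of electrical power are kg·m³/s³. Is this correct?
Units of each symbol in P = IV:
  I (current): A
  V (voltage, in volts): kg·m²/(s³·A)

Multiplying the contributions: [A] · [kg·m²/(s³·A)]
Adding exponents of each base unit: kg: 1, m: 2, s: -3
SI base units of electrical power: kg·m²/s³

The claimed units kg·m³/s³ (exponents kg: 1, m: 3, s: -3) do not match the derived units kg·m²/s³ (exponents kg: 1, m: 2, s: -3), so the claim is incorrect.

Answer: No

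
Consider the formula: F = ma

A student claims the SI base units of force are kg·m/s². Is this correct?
Units of each symbol in F = ma:
  m (mass): kg
  a (acceleration): m/s²

Multiplying the contributions: [kg] · [m/s²]
Adding exponents of each base unit: kg: 1, m: 1, s: -2
SI base units of force: kg·m/s²

The claimed units kg·m/s² match the derived units, so the claim is correct.

Answer: Yes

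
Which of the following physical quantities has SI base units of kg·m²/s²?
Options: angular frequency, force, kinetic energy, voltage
Checking the SI base units of each option:
  angular frequency (ω = 2πf): 1/s  ✗
  force (F = ma): kg·m/s²  ✗
  kinetic energy (E = ½mv²): kg·m²/s²  ✓ matches
  voltage (V = IR): kg·m²/(s³·A)  ✗

Only kinetic energy has units kg·m²/s².

Answer: kinetic energy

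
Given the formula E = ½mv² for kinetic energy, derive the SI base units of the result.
Units of each symbol in E = ½mv²:
  m (mass): kg
  v (speed): m/s  → to the power 2, contributes m²/s²
  The factor ½ is dimensionless.

Multiplying the contributions: [kg] · [m²/s²]
Adding exponents of each base unit: kg: 1, m: 2, s: -2
SI base units of kinetic energy: kg·m²/s²

Answer: kg·m²/s²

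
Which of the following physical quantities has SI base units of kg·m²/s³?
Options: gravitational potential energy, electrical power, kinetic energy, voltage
Checking the SI base units of each option:
  gravitational potential energy (U = -GMm/r): kg·m²/s²  ✗
  electrical power (P = IV): kg·m²/s³  ✓ matches
  kinetic energy (E = ½mv²): kg·m²/s²  ✗
  voltage (V = IR): kg·m²/(s³·A)  ✗

Only electrical power has units kg·m²/s³.

Answer: electrical power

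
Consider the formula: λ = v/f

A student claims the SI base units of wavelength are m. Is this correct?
Units of each symbol in λ = v/f:
  v (wave speed): m/s
  f (frequency): 1/s  → in the denominator, contributes s

Multiplying the contributions: [m/s] · [s]
Adding exponents of each base unit: m: 1
SI base units of wavelength: m

The claimed units m match the derived units, so the claim is correct.

Answer: Yes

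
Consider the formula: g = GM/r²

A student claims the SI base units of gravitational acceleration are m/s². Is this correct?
Units of each symbol in g = GM/r²:
  G (gravitational constant): m³/(kg·s²)
  M (mass): kg
  r (distance): m  → to the power 2 in the denominator, contributes 1/m²

Multiplying the contributions: [m³/(kg·s²)] · [kg] · [1/m²]
Adding exponents of each base unit: m: 1, s: -2
SI base units of gravitational acceleration: m/s²

The claimed units m/s² match the derived units, so the claim is correct.

Answer: Yes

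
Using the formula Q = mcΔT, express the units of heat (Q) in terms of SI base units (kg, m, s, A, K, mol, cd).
Units of each symbol in Q = mcΔT:
  m (mass): kg
  c (specific heat capacity, in J/(kg·K)): m²/(s²·K)
  ΔT (temperature change): K

Multiplying the contributions: [kg] · [m²/(s²·K)] · [K]
Adding exponents of each base unit: kg: 1, m: 2, s: -2
SI base units of heat: kg·m²/s²

Answer: kg·m²/s²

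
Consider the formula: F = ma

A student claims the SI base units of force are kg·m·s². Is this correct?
Units of each symbol in F = ma:
  m (mass): kg
  a (acceleration): m/s²

Multiplying the contributions: [kg] · [m/s²]
Adding exponents of each base unit: kg: 1, m: 1, s: -2
SI base units of force: kg·m/s²

The claimed units kg·m·s² (exponents kg: 1, m: 1, s: 2) do not match the derived units kg·m/s² (exponents kg: 1, m: 1, s: -2), so the claim is incorrect.

Answer: No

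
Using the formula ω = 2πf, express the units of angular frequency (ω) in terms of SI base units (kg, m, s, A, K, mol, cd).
Units of each symbol in ω = 2πf:
  f (frequency): 1/s
  The factor 2π is dimensionless.

Multiplying the contributions: [1/s]
Adding exponents of each base unit: s: -1
SI base units of angular frequency: 1/s

Answer: 1/s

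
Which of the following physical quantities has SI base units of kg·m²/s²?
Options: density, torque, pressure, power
Checking the SI base units of each option:
  density (ρ = m/V): kg/m³  ✗
  torque (τ = Fr): kg·m²/s²  ✓ matches
  pressure (P = F/A): kg/(m·s²)  ✗
  power (P = W/t): kg·m²/s³  ✗

Only torque has units kg·m²/s².

Answer: torque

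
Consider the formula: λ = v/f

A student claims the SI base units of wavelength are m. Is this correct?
Units of each symbol in λ = v/f:
  v (wave speed): m/s
  f (frequency): 1/s  → in the denominator, contributes s

Multiplying the contributions: [m/s] · [s]
Adding exponents of each base unit: m: 1
SI base units of wavelength: m

The claimed units m match the derived units, so the claim is correct.

Answer: Yes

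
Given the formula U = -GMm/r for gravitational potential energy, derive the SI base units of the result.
Units of each symbol in U = -GMm/r:
  G (gravitational constant): m³/(kg·s²)
  M (mass): kg
  m (mass): kg
  r (distance): m  → in the denominator, contributes 1/m
  The minus sign does not affect the units.

Multiplying the contributions: [m³/(kg·s²)] · [kg] · [kg] · [1/m]
Adding exponents of each base unit: kg: 1, m: 2, s: -2
SI base units of gravitational potential energy: kg·m²/s²

Answer: kg·m²/s²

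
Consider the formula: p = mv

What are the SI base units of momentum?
Units of each symbol in p = mv:
  m (mass): kg
  v (velocity): m/s

Multiplying the contributions: [kg] · [m/s]
Adding exponents of each base unit: kg: 1, m: 1, s: -1
SI base units of momentum: kg·m/s

Answer: kg·m/s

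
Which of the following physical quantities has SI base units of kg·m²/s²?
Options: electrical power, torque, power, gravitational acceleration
Checking the SI base units of each option:
  electrical power (P = IV): kg·m²/s³  ✗
  torque (τ = Fr): kg·m²/s²  ✓ matches
  power (P = W/t): kg·m²/s³  ✗
  gravitational acceleration (g = GM/r²): m/s²  ✗

Only torque has units kg·m²/s².

Answer: torque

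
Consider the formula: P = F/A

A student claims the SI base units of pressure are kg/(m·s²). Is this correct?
Units of each symbol in P = F/A:
  F (force): kg·m/s²
  A (area): m²  → in the denominator, contributes 1/m²

Multiplying the contributions: [kg·m/s²] · [1/m²]
Adding exponents of each base unit: kg: 1, m: -1, s: -2
SI base units of pressure: kg/(m·s²)

The claimed units kg/(m·s²) match the derived units, so the claim is correct.

Answer: Yes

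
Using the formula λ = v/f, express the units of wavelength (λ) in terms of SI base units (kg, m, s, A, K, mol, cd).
Units of each symbol in λ = v/f:
  v (wave speed): m/s
  f (frequency): 1/s  → in the denominator, contributes s

Multiplying the contributions: [m/s] · [s]
Adding exponents of each base unit: m: 1
SI base units of wavelength: m

Answer: m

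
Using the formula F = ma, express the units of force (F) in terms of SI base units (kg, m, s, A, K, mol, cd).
Units of each symbol in F = ma:
  m (mass): kg
  a (acceleration): m/s²

Multiplying the contributions: [kg] · [m/s²]
Adding exponents of each base unit: kg: 1, m: 1, s: -2
SI base units of force: kg·m/s²

Answer: kg·m/s²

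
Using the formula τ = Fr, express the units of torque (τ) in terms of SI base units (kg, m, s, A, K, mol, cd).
Units of each symbol in τ = Fr:
  F (force): kg·m/s²
  r (lever arm): m

Multiplying the contributions: [kg·m/s²] · [m]
Adding exponents of each base unit: kg: 1, m: 2, s: -2
SI base units of torque: kg·m²/s²

Answer: kg·m²/s²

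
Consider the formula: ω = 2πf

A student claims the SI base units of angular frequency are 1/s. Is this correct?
Units of each symbol in ω = 2πf:
  f (frequency): 1/s
  The factor 2π is dimensionless.

Multiplying the contributions: [1/s]
Adding exponents of each base unit: s: -1
SI base units of angular frequency: 1/s

The claimed units 1/s match the derived units, so the claim is correct.

Answer: Yes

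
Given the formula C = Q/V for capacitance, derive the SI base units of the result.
Units of each symbol in C = Q/V:
  Q (charge, in coulombs): s·A
  V (voltage, in volts): kg·m²/(s³·A)  → in the denominator, contributes s³·A/(kg·m²)

Multiplying the contributions: [s·A] · [s³·A/(kg·m²)]
Adding exponents of each base unit: kg: -1, m: -2, s: 4, A: 2
SI base units of capacitance: s⁴·A²/(kg·m²)

Answer: s⁴·A²/(kg·m²)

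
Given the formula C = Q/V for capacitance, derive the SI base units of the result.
Units of each symbol in C = Q/V:
  Q (charge, in coulombs): s·A
  V (voltage, in volts): kg·m²/(s³·A)  → in the denominator, contributes s³·A/(kg·m²)

Multiplying the contributions: [s·A] · [s³·A/(kg·m²)]
Adding exponents of each base unit: kg: -1, m: -2, s: 4, A: 2
SI base units of capacitance: s⁴·A²/(kg·m²)

Answer: s⁴·A²/(kg·m²)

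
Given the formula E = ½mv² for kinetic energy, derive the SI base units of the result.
Units of each symbol in E = ½mv²:
  m (mass): kg
  v (speed): m/s  → to the power 2, contributes m²/s²
  The factor ½ is dimensionless.

Multiplying the contributions: [kg] · [m²/s²]
Adding exponents of each base unit: kg: 1, m: 2, s: -2
SI base units of kinetic energy: kg·m²/s²

Answer: kg·m²/s²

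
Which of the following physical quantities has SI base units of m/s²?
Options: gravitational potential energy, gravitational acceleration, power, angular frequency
Checking the SI base units of each option:
  gravitational potential energy (U = -GMm/r): kg·m²/s²  ✗
  gravitational acceleration (g = GM/r²): m/s²  ✓ matches
  power (P = W/t): kg·m²/s³  ✗
  angular frequency (ω = 2πf): 1/s  ✗

Only gravitational acceleration has units m/s².

Answer: gravitational acceleration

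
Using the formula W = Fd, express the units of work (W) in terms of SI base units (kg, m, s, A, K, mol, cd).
Units of each symbol in W = Fd:
  F (force): kg·m/s²
  d (displacement): m

Multiplying the contributions: [kg·m/s²] · [m]
Adding exponents of each base unit: kg: 1, m: 2, s: -2
SI base units of work: kg·m²/s²

Answer: kg·m²/s²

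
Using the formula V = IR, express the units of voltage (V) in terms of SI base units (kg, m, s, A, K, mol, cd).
Units of each symbol in V = IR:
  I (current): A
  R (resistance, in ohms): kg·m²/(s³·A²)

Multiplying the contributions: [A] · [kg·m²/(s³·A²)]
Adding exponents of each base unit: kg: 1, m: 2, s: -3, A: -1
SI base units of voltage: kg·m²/(s³·A)

Answer: kg·m²/(s³·A)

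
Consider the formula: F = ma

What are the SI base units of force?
Units of each symbol in F = ma:
  m (mass): kg
  a (acceleration): m/s²

Multiplying the contributions: [kg] · [m/s²]
Adding exponents of each base unit: kg: 1, m: 1, s: -2
SI base units of force: kg·m/s²

Answer: kg·m/s²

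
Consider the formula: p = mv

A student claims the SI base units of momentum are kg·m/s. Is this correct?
Units of each symbol in p = mv:
  m (mass): kg
  v (velocity): m/s

Multiplying the contributions: [kg] · [m/s]
Adding exponents of each base unit: kg: 1, m: 1, s: -1
SI base units of momentum: kg·m/s

The claimed units kg·m/s match the derived units, so the claim is correct.

Answer: Yes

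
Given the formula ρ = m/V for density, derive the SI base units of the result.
Units of each symbol in ρ = m/V:
  m (mass): kg
  V (volume): m³  → in the denominator, contributes 1/m³

Multiplying the contributions: [kg] · [1/m³]
Adding exponents of each base unit: kg: 1, m: -3
SI base units of density: kg/m³

Answer: kg/m³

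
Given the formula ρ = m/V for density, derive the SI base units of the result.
Units of each symbol in ρ = m/V:
  m (mass): kg
  V (volume): m³  → in the denominator, contributes 1/m³

Multiplying the contributions: [kg] · [1/m³]
Adding exponents of each base unit: kg: 1, m: -3
SI base units of density: kg/m³

Answer: kg/m³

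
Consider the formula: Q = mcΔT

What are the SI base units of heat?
Units of each symbol in Q = mcΔT:
  m (mass): kg
  c (specific heat capacity, in J/(kg·K)): m²/(s²·K)
  ΔT (temperature change): K

Multiplying the contributions: [kg] · [m²/(s²·K)] · [K]
Adding exponents of each base unit: kg: 1, m: 2, s: -2
SI base units of heat: kg·m²/s²

Answer: kg·m²/s²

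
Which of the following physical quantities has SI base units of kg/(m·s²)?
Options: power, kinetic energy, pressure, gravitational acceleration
Checking the SI base units of each option:
  power (P = W/t): kg·m²/s³  ✗
  kinetic energy (E = ½mv²): kg·m²/s²  ✗
  pressure (P = F/A): kg/(m·s²)  ✓ matches
  gravitational acceleration (g = GM/r²): m/s²  ✗

Only pressure has units kg/(m·s²).

Answer: pressure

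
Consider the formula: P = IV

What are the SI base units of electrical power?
Units of each symbol in P = IV:
  I (current): A
  V (voltage, in volts): kg·m²/(s³·A)

Multiplying the contributions: [A] · [kg·m²/(s³·A)]
Adding exponents of each base unit: kg: 1, m: 2, s: -3
SI base units of electrical power: kg·m²/s³

Answer: kg·m²/s³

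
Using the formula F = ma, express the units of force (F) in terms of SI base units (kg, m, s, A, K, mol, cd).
Units of each symbol in F = ma:
  m (mass): kg
  a (acceleration): m/s²

Multiplying the contributions: [kg] · [m/s²]
Adding exponents of each base unit: kg: 1, m: 1, s: -2
SI base units of force: kg·m/s²

Answer: kg·m/s²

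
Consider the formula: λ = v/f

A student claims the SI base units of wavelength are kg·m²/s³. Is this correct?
Units of each symbol in λ = v/f:
  v (wave speed): m/s
  f (frequency): 1/s  → in the denominator, contributes s

Multiplying the contributions: [m/s] · [s]
Adding exponents of each base unit: m: 1
SI base units of wavelength: m

The claimed units kg·m²/s³ (exponents kg: 1, m: 2, s: -3) do not match the derived units m (exponents m: 1), so the claim is incorrect.

Answer: No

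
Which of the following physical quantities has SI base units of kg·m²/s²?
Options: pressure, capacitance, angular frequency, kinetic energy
Checking the SI base units of each option:
  pressure (P = F/A): kg/(m·s²)  ✗
  capacitance (C = Q/V): s⁴·A²/(kg·m²)  ✗
  angular frequency (ω = 2πf): 1/s  ✗
  kinetic energy (E = ½mv²): kg·m²/s²  ✓ matches

Only kinetic energy has units kg·m²/s².

Answer: kinetic energy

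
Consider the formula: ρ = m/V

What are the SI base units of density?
Units of each symbol in ρ = m/V:
  m (mass): kg
  V (volume): m³  → in the denominator, contributes 1/m³

Multiplying the contributions: [kg] · [1/m³]
Adding exponents of each base unit: kg: 1, m: -3
SI base units of density: kg/m³

Answer: kg/m³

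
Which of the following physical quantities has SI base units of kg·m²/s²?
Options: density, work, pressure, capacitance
Checking the SI base units of each option:
  density (ρ = m/V): kg/m³  ✗
  work (W = Fd): kg·m²/s²  ✓ matches
  pressure (P = F/A): kg/(m·s²)  ✗
  capacitance (C = Q/V): s⁴·A²/(kg·m²)  ✗

Only work has units kg·m²/s².

Answer: work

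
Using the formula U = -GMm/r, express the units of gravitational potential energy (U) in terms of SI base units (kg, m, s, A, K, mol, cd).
Units of each symbol in U = -GMm/r:
  G (gravitational constant): m³/(kg·s²)
  M (mass): kg
  m (mass): kg
  r (distance): m  → in the denominator, contributes 1/m
  The minus sign does not affect the units.

Multiplying the contributions: [m³/(kg·s²)] · [kg] · [kg] · [1/m]
Adding exponents of each base unit: kg: 1, m: 2, s: -2
SI base units of gravitational potential energy: kg·m²/s²

Answer: kg·m²/s²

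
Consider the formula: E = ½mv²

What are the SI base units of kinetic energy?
Units of each symbol in E = ½mv²:
  m (mass): kg
  v (speed): m/s  → to the power 2, contributes m²/s²
  The factor ½ is dimensionless.

Multiplying the contributions: [kg] · [m²/s²]
Adding exponents of each base unit: kg: 1, m: 2, s: -2
SI base units of kinetic energy: kg·m²/s²

Answer: kg·m²/s²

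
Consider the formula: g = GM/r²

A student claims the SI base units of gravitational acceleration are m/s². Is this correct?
Units of each symbol in g = GM/r²:
  G (gravitational constant): m³/(kg·s²)
  M (mass): kg
  r (distance): m  → to the power 2 in the denominator, contributes 1/m²

Multiplying the contributions: [m³/(kg·s²)] · [kg] · [1/m²]
Adding exponents of each base unit: m: 1, s: -2
SI base units of gravitational acceleration: m/s²

The claimed units m/s² match the derived units, so the claim is correct.

Answer: Yes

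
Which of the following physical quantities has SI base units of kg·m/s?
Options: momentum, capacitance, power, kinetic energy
Checking the SI base units of each option:
  momentum (p = mv): kg·m/s  ✓ matches
  capacitance (C = Q/V): s⁴·A²/(kg·m²)  ✗
  power (P = W/t): kg·m²/s³  ✗
  kinetic energy (E = ½mv²): kg·m²/s²  ✗

Only momentum has units kg·m/s.

Answer: momentum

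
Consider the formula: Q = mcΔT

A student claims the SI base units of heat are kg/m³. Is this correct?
Units of each symbol in Q = mcΔT:
  m (mass): kg
  c (specific heat capacity, in J/(kg·K)): m²/(s²·K)
  ΔT (temperature change): K

Multiplying the contributions: [kg] · [m²/(s²·K)] · [K]
Adding exponents of each base unit: kg: 1, m: 2, s: -2
SI base units of heat: kg·m²/s²

The claimed units kg/m³ (exponents kg: 1, m: -3) do not match the derived units kg·m²/s² (exponents kg: 1, m: 2, s: -2), so the claim is incorrect.

Answer: No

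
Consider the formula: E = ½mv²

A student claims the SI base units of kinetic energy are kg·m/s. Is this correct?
Units of each symbol in E = ½mv²:
  m (mass): kg
  v (speed): m/s  → to the power 2, contributes m²/s²
  The factor ½ is dimensionless.

Multiplying the contributions: [kg] · [m²/s²]
Adding exponents of each base unit: kg: 1, m: 2, s: -2
SI base units of kinetic energy: kg·m²/s²

The claimed units kg·m/s (exponents kg: 1, m: 1, s: -1) do not match the derived units kg·m²/s² (exponents kg: 1, m: 2, s: -2), so the claim is incorrect.

Answer: No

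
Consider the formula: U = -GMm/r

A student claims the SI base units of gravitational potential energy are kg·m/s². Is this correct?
Units of each symbol in U = -GMm/r:
  G (gravitational constant): m³/(kg·s²)
  M (mass): kg
  m (mass): kg
  r (distance): m  → in the denominator, contributes 1/m
  The minus sign does not affect the units.

Multiplying the contributions: [m³/(kg·s²)] · [kg] · [kg] · [1/m]
Adding exponents of each base unit: kg: 1, m: 2, s: -2
SI base units of gravitational potential energy: kg·m²/s²

The claimed units kg·m/s² (exponents kg: 1, m: 1, s: -2) do not match the derived units kg·m²/s² (exponents kg: 1, m: 2, s: -2), so the claim is incorrect.

Answer: No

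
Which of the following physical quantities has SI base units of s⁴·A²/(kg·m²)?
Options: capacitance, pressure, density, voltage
Checking the SI base units of each option:
  capacitance (C = Q/V): s⁴·A²/(kg·m²)  ✓ matches
  pressure (P = F/A): kg/(m·s²)  ✗
  density (ρ = m/V): kg/m³  ✗
  voltage (V = IR): kg·m²/(s³·A)  ✗

Only capacitance has units s⁴·A²/(kg·m²).

Answer: capacitance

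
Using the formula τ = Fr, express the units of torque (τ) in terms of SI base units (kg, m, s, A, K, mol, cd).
Units of each symbol in τ = Fr:
  F (force): kg·m/s²
  r (lever arm): m

Multiplying the contributions: [kg·m/s²] · [m]
Adding exponents of each base unit: kg: 1, m: 2, s: -2
SI base units of torque: kg·m²/s²

Answer: kg·m²/s²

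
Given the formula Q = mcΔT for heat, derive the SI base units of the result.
Units of each symbol in Q = mcΔT:
  m (mass): kg
  c (specific heat capacity, in J/(kg·K)): m²/(s²·K)
  ΔT (temperature change): K

Multiplying the contributions: [kg] · [m²/(s²·K)] · [K]
Adding exponents of each base unit: kg: 1, m: 2, s: -2
SI base units of heat: kg·m²/s²

Answer: kg·m²/s²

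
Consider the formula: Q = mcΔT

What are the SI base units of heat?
Units of each symbol in Q = mcΔT:
  m (mass): kg
  c (specific heat capacity, in J/(kg·K)): m²/(s²·K)
  ΔT (temperature change): K

Multiplying the contributions: [kg] · [m²/(s²·K)] · [K]
Adding exponents of each base unit: kg: 1, m: 2, s: -2
SI base units of heat: kg·m²/s²

Answer: kg·m²/s²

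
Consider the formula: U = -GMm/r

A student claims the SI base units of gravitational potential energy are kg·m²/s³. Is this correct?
Units of each symbol in U = -GMm/r:
  G (gravitational constant): m³/(kg·s²)
  M (mass): kg
  m (mass): kg
  r (distance): m  → in the denominator, contributes 1/m
  The minus sign does not affect the units.

Multiplying the contributions: [m³/(kg·s²)] · [kg] · [kg] · [1/m]
Adding exponents of each base unit: kg: 1, m: 2, s: -2
SI base units of gravitational potential energy: kg·m²/s²

The claimed units kg·m²/s³ (exponents kg: 1, m: 2, s: -3) do not match the derived units kg·m²/s² (exponents kg: 1, m: 2, s: -2), so the claim is incorrect.

Answer: No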